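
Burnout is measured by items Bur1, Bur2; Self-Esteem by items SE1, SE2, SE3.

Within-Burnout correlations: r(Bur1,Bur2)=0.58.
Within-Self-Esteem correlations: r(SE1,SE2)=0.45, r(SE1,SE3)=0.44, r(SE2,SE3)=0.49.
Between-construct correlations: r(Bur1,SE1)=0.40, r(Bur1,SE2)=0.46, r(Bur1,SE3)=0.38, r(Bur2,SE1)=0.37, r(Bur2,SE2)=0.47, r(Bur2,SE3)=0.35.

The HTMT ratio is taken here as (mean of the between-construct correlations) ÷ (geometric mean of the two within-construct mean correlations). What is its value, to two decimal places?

0.78

Between-construct mean = 2.43/6 = 0.4050.
Mean within-Bur = 0.58/1 = 0.5800; mean within-SE = 1.38/3 = 0.4600.
Geometric mean = √(0.5800 × 0.4600) = 0.5165.
HTMT = 0.4050 / 0.5165 = 0.78.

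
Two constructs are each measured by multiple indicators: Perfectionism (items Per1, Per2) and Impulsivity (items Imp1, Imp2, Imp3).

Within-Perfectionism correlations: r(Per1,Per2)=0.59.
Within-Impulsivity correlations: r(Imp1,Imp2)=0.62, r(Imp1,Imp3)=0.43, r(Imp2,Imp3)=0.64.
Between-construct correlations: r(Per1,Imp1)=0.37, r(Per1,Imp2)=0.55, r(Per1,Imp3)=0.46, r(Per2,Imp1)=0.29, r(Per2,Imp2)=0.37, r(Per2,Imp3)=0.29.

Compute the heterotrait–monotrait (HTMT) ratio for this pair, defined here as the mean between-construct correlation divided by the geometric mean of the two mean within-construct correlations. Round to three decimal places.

0.674

Mean between = 2.33/6 = 0.3883.
Mean within-Per = 0.59/1 = 0.5900; mean within-Imp = 1.69/3 = 0.5633.
Geometric mean = √(0.5900 × 0.5633) = 0.5765.
HTMT = 0.3883 / 0.5765 = 0.674.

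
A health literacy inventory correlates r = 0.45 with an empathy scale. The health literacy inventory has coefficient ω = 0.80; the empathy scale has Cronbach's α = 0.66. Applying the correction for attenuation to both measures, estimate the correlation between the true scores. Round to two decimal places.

0.62

r_true = r_obs / √(r_xx · r_yy) = 0.45 / √(0.80 × 0.66) = 0.45 / √0.5280 = 0.45 / 0.7266 ≈ 0.62.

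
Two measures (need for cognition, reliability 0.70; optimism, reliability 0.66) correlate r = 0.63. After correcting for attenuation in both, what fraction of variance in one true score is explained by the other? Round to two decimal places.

0.86

Disattenuated r = 0.63 / √(0.70 × 0.66) = 0.63 / 0.6797 = 0.9269.
Shared true-score variance = 0.9269² = 0.8591 ≈ 0.86.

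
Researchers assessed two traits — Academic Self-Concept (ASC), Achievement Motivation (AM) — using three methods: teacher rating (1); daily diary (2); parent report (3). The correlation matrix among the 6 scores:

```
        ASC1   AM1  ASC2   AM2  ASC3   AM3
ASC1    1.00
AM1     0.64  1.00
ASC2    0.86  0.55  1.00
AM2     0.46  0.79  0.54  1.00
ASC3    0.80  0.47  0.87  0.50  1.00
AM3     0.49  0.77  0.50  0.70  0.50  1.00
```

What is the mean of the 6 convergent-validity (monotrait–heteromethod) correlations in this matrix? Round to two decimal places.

0.80

Convergent values: 0.86, 0.80, 0.87, 0.79, 0.77, 0.70; mean = 4.79/6 = 0.80.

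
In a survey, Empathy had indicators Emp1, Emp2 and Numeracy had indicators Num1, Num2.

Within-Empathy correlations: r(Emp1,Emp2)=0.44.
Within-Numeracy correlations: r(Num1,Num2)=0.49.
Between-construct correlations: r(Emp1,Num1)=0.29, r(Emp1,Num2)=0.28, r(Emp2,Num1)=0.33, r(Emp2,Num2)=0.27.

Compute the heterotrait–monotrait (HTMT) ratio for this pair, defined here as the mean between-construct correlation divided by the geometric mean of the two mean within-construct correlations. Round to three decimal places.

Between-construct mean = 1.17/4 = 0.2925.
Mean within-Emp = 0.44/1 = 0.4400; mean within-Num = 0.49/1 = 0.4900.
Geometric mean = √(0.4400 × 0.4900) = 0.4643.
HTMT = 0.2925 / 0.4643 = 0.630.

0.630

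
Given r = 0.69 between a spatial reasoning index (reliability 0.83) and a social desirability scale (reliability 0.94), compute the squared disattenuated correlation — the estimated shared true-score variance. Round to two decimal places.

Disattenuated r = 0.69 / √(0.83 × 0.94) = 0.69 / 0.8833 = 0.7812.
Shared true-score variance = 0.7812² = 0.6103 ≈ 0.61.

0.61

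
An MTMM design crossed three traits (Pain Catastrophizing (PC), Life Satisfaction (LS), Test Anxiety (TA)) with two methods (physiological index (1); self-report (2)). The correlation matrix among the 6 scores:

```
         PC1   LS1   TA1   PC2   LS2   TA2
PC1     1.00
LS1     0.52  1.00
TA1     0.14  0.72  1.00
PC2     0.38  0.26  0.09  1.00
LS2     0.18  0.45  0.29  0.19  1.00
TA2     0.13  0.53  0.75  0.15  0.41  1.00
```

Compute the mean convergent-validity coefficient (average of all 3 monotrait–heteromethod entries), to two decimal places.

0.53

Convergent values: 0.38, 0.45, 0.75; mean = 1.58/3 = 0.53.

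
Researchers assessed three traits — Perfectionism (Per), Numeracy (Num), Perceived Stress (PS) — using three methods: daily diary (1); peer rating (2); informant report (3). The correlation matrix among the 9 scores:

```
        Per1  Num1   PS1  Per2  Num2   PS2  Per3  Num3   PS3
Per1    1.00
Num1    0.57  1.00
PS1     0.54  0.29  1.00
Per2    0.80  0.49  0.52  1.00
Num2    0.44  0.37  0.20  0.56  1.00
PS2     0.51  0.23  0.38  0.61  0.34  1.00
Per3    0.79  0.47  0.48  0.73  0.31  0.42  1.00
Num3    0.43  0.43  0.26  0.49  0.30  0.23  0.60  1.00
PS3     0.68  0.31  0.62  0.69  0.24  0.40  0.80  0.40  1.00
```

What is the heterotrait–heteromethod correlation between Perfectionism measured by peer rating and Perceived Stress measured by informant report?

Different traits and methods: r(Per2, PS3) = 0.69.

0.69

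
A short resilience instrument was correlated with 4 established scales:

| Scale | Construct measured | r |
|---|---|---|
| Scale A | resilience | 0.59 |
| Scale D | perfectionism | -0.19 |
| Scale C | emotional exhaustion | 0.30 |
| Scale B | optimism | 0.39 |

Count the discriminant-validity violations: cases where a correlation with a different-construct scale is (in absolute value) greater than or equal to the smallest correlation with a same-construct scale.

0

Convergent (same construct = resilience): Scale A.
Smallest convergent = 0.59. Discriminant |r|: 0.19, 0.30, 0.39; count ≥ 0.59 → 0.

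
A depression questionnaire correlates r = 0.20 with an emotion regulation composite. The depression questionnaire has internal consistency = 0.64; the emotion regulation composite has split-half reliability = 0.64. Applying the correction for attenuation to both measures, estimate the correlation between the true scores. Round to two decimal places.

r_true = r_obs / √(r_xx · r_yy) = 0.20 / √(0.64 × 0.64) = 0.20 / √0.4096 = 0.20 / 0.6400 ≈ 0.31.

0.31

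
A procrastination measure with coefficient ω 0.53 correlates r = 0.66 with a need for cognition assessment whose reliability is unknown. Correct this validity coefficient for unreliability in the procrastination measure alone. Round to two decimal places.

0.91

Single correction: r_c = r_obs / √r_xx = 0.66 / √0.53 = 0.66 / 0.7280 ≈ 0.91.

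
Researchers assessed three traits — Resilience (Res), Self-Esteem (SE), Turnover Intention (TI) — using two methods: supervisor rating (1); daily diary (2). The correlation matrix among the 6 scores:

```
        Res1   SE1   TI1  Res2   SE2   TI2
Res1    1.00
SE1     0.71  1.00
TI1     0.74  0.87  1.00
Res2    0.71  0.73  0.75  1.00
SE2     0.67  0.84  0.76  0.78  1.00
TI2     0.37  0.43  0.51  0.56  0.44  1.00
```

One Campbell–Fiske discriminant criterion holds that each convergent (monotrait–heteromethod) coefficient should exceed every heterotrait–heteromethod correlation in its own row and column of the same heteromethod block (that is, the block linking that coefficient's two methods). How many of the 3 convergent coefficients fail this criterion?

2

Convergent coefficients and their comparison sets:
Res (methods 1·2): 0.71 vs {0.67, 0.73, 0.37, 0.75} → fail.
SE (methods 1·2): 0.84 vs {0.73, 0.67, 0.43, 0.76} → pass.
TI (methods 1·2): 0.51 vs {0.75, 0.37, 0.76, 0.43} → fail.
2 of 3 fail.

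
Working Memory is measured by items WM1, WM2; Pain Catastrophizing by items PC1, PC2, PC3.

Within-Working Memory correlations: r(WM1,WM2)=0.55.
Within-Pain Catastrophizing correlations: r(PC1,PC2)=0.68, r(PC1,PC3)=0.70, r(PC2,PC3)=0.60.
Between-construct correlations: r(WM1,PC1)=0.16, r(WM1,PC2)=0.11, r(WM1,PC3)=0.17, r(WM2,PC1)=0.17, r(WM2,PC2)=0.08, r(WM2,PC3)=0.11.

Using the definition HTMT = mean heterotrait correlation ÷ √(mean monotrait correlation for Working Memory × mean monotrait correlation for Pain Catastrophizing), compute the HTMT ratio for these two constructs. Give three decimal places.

0.221

Between-construct mean = 0.80/6 = 0.1333.
Mean within-WM = 0.55/1 = 0.5500; mean within-PC = 1.98/3 = 0.6600.
Geometric mean = √(0.5500 × 0.6600) = 0.6025.
HTMT = 0.1333 / 0.6025 = 0.221.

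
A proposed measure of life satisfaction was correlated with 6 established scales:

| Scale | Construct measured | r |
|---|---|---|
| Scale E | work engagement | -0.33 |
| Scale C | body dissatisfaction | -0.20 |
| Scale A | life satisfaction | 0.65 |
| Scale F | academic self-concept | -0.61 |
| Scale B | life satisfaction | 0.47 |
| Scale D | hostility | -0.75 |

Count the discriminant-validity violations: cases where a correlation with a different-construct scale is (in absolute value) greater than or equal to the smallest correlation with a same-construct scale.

Convergent (same construct = life satisfaction): Scale A, Scale B.
Smallest convergent = 0.47. Discriminant |r|: 0.33, 0.20, 0.61, 0.75; count ≥ 0.47 → 2.

2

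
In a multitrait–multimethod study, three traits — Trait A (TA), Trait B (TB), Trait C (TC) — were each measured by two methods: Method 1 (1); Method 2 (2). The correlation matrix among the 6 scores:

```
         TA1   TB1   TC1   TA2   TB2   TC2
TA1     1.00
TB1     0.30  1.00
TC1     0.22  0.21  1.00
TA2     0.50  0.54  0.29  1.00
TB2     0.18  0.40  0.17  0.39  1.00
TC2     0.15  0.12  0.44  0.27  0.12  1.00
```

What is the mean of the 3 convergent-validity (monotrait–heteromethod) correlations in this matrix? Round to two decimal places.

0.45

Convergent values: 0.50, 0.40, 0.44; mean = 1.34/3 = 0.45.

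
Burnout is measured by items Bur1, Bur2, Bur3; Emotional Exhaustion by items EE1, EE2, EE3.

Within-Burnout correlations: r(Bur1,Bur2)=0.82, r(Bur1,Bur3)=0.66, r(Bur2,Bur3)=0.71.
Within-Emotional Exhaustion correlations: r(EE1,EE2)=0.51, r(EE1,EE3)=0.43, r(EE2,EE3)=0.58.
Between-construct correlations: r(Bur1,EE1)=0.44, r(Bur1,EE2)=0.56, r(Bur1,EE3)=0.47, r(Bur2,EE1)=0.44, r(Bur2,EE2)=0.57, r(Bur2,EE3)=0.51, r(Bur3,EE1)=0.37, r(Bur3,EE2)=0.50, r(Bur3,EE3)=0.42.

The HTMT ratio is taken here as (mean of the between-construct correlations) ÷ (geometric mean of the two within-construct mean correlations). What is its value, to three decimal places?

Mean between = 4.28/9 = 0.4756.
Mean within-Bur = 2.19/3 = 0.7300; mean within-EE = 1.52/3 = 0.5067.
Geometric mean = √(0.7300 × 0.5067) = 0.6082.
HTMT = 0.4756 / 0.6082 = 0.782.

0.782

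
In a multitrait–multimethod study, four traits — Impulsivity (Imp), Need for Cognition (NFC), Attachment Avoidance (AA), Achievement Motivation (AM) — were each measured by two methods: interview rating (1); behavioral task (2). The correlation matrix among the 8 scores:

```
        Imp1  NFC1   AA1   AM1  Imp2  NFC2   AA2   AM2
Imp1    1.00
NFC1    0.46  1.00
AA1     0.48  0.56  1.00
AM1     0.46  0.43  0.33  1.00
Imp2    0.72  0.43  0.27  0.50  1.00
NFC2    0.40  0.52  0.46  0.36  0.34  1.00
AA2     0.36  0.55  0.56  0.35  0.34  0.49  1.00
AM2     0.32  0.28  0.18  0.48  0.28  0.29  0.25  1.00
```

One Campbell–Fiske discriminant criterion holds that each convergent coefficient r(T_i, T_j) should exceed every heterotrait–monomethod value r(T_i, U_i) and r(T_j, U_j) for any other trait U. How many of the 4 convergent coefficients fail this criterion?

2

Each convergent coefficient versus the relevant comparison correlations:
Imp (methods 1·2): 0.72 vs {0.46, 0.34, 0.48, 0.34, 0.46, 0.28} → pass.
NFC (methods 1·2): 0.52 vs {0.46, 0.34, 0.56, 0.49, 0.43, 0.29} → fail.
AA (methods 1·2): 0.56 vs {0.48, 0.34, 0.56, 0.49, 0.33, 0.25} → fail.
AM (methods 1·2): 0.48 vs {0.46, 0.28, 0.43, 0.29, 0.33, 0.25} → pass.
2 of 4 fail.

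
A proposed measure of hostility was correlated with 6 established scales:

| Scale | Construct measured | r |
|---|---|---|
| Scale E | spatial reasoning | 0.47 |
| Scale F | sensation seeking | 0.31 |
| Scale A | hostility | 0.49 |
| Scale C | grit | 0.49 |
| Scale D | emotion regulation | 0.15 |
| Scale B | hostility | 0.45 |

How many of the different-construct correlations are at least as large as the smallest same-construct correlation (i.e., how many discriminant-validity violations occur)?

2

Convergent (same construct = hostility): Scale A, Scale B.
Smallest convergent = 0.45. Discriminant values: 0.47, 0.31, 0.49, 0.15; count ≥ 0.45 → 2.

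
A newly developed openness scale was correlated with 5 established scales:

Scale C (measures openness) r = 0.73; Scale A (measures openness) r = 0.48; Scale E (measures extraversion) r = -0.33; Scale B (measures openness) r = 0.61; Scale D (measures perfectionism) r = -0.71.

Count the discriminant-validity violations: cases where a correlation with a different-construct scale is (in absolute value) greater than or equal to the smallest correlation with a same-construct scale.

Convergent (same construct = openness): Scale C, Scale A, Scale B.
Smallest convergent = 0.48. Discriminant |r|: 0.33, 0.71; count ≥ 0.48 → 1.

1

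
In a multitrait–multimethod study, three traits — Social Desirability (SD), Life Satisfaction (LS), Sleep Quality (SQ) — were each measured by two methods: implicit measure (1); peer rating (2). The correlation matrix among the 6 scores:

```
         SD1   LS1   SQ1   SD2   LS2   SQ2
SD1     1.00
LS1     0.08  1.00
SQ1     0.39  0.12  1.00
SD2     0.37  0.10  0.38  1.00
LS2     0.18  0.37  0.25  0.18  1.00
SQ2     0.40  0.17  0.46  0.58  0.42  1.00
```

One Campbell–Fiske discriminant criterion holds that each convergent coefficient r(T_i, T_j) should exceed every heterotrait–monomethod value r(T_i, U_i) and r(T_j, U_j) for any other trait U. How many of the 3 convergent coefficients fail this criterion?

Convergent coefficients and their comparison sets:
SD (methods 1·2): 0.37 vs {0.08, 0.18, 0.39, 0.58} → fail.
LS (methods 1·2): 0.37 vs {0.08, 0.18, 0.12, 0.42} → fail.
SQ (methods 1·2): 0.46 vs {0.39, 0.58, 0.12, 0.42} → fail.
3 of 3 fail.

3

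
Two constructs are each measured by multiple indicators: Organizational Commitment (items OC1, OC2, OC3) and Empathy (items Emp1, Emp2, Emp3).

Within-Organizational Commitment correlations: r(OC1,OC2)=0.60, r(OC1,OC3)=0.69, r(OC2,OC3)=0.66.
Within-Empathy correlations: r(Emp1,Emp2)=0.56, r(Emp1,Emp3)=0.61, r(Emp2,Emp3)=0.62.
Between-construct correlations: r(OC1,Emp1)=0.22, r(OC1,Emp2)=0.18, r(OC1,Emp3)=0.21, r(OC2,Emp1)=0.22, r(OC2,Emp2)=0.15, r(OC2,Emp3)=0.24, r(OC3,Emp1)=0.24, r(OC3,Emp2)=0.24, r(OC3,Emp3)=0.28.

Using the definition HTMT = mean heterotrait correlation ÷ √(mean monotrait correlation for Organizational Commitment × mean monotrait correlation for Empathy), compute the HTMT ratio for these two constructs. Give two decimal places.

Mean between = 1.98/9 = 0.2200.
Mean within-OC = 1.95/3 = 0.6500; mean within-Emp = 1.79/3 = 0.5967.
Geometric mean = √(0.6500 × 0.5967) = 0.6228.
HTMT = 0.2200 / 0.6228 = 0.35.

0.35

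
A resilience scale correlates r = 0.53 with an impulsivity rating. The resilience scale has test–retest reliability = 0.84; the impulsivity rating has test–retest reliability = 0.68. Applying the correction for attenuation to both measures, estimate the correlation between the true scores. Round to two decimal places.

r_true = r_obs / √(r_xx · r_yy) = 0.53 / √(0.84 × 0.68) = 0.53 / √0.5712 = 0.53 / 0.7558 ≈ 0.70.

0.70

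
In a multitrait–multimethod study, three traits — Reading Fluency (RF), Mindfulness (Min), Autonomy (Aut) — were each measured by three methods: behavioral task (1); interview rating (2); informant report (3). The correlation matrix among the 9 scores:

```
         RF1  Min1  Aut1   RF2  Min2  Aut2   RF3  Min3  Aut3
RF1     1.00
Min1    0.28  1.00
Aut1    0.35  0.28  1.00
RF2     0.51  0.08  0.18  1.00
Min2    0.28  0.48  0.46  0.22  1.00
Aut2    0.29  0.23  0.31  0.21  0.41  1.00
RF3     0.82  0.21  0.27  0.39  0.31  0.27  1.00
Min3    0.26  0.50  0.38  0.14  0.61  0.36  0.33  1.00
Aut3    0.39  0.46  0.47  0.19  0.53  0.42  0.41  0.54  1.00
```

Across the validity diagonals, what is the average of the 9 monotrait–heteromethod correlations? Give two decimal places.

Convergent values: 0.51, 0.82, 0.39, 0.48, 0.50, 0.61, 0.31, 0.47, 0.42; mean = 4.51/9 = 0.50.

0.50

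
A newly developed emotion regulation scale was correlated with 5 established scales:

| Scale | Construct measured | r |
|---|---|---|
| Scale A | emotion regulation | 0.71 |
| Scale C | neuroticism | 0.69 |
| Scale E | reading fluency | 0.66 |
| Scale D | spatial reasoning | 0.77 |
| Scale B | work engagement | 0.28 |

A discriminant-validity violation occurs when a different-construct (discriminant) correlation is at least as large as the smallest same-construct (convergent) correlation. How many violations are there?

1

Convergent (same construct = emotion regulation): Scale A.
Smallest convergent = 0.71. Discriminant values: 0.69, 0.66, 0.77, 0.28; count ≥ 0.71 → 1.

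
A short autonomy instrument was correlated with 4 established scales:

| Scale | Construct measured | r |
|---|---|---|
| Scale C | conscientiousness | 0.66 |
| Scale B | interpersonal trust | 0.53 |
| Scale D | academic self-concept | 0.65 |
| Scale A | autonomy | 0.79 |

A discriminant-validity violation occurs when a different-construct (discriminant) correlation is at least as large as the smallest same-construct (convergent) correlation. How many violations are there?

Convergent (same construct = autonomy): Scale A.
Smallest convergent = 0.79. Discriminant values: 0.66, 0.53, 0.65; count ≥ 0.79 → 0.

0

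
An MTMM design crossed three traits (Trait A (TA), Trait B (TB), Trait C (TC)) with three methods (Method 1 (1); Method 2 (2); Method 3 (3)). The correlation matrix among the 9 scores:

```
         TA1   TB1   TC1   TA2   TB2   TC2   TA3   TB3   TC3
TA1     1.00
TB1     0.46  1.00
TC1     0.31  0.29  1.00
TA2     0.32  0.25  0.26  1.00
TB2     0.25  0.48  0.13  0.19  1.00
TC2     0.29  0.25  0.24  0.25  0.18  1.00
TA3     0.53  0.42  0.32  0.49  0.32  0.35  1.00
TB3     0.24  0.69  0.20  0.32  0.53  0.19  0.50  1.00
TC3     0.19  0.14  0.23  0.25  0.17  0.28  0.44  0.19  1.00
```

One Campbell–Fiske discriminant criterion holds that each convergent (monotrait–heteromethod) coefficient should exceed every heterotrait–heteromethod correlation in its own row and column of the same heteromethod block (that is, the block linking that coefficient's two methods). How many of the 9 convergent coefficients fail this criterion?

3

Convergent coefficients and their comparison sets:
TA (methods 1·2): 0.32 vs {0.25, 0.25, 0.29, 0.26} → pass.
TA (methods 1·3): 0.53 vs {0.24, 0.42, 0.19, 0.32} → pass.
TA (methods 2·3): 0.49 vs {0.32, 0.32, 0.25, 0.35} → pass.
TB (methods 1·2): 0.48 vs {0.25, 0.25, 0.25, 0.13} → pass.
TB (methods 1·3): 0.69 vs {0.42, 0.24, 0.14, 0.20} → pass.
TB (methods 2·3): 0.53 vs {0.32, 0.32, 0.17, 0.19} → pass.
TC (methods 1·2): 0.24 vs {0.26, 0.29, 0.13, 0.25} → fail.
TC (methods 1·3): 0.23 vs {0.32, 0.19, 0.20, 0.14} → fail.
TC (methods 2·3): 0.28 vs {0.35, 0.25, 0.19, 0.17} → fail.
3 of 9 fail.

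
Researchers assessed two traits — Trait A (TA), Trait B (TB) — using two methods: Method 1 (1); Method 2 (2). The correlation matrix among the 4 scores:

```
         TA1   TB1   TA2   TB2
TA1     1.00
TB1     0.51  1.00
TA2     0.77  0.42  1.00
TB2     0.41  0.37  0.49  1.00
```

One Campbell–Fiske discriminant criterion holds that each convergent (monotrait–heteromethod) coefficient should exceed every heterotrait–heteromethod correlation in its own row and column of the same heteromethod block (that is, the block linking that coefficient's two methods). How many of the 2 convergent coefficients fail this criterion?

Checking each validity diagonal entry against its comparison values:
TA (methods 1·2): 0.77 vs {0.41, 0.42} → pass.
TB (methods 1·2): 0.37 vs {0.42, 0.41} → fail.
1 of 2 fail.

1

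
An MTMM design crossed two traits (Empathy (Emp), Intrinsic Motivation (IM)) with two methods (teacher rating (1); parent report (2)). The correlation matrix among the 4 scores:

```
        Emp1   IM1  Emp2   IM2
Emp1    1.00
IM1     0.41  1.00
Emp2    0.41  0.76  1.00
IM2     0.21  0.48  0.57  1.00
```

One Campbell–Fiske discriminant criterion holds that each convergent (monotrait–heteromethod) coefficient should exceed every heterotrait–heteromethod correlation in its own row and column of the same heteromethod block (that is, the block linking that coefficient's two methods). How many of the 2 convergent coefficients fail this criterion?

Checking each validity diagonal entry against its comparison values:
Emp (methods 1·2): 0.41 vs {0.21, 0.76} → fail.
IM (methods 1·2): 0.48 vs {0.76, 0.21} → fail.
2 of 2 fail.

2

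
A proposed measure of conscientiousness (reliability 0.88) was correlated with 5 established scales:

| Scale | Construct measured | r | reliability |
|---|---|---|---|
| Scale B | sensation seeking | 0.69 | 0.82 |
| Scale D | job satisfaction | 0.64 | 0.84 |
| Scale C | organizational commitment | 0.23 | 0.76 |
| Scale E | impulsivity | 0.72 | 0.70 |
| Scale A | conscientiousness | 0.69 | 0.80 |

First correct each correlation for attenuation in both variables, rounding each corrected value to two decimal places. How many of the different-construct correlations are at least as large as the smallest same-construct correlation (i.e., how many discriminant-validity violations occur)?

Disattenuated r (r / √(r_scale · r_new)):
  Scale B (disc): 0.69 / √(0.82·0.88) = 0.81
  Scale D (disc): 0.64 / √(0.84·0.88) = 0.74
  Scale C (disc): 0.23 / √(0.76·0.88) = 0.28
  Scale E (disc): 0.72 / √(0.70·0.88) = 0.92
  Scale A (conv): 0.69 / √(0.80·0.88) = 0.82
Smallest convergent = 0.82. Discriminant values: 0.81, 0.74, 0.28, 0.92; count ≥ 0.82 → 1.

1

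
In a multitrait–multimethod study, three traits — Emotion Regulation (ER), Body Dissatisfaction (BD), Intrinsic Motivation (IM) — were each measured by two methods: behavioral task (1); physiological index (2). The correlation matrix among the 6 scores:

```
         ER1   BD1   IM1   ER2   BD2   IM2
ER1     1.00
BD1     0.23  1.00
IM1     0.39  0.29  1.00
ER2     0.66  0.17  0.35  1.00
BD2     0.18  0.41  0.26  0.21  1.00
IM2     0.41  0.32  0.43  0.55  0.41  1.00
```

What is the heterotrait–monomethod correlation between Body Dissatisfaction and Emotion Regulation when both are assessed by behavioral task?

Different traits, same method: r(BD1, ER1) = 0.23.

0.23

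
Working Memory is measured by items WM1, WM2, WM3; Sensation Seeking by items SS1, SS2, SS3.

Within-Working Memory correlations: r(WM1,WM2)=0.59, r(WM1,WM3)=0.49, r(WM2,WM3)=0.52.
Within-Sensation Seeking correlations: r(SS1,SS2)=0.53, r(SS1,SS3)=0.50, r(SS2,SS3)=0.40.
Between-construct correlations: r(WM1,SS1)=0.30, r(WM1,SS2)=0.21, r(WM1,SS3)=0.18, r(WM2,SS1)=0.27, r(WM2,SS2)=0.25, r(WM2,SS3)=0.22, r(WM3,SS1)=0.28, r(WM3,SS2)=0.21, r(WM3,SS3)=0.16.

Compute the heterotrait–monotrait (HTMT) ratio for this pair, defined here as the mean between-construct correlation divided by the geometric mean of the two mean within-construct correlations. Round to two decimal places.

0.46

Mean heterotrait r = 2.08/9 = 0.2311.
Mean within-WM = 1.60/3 = 0.5333; mean within-SS = 1.43/3 = 0.4767.
Geometric mean = √(0.5333 × 0.4767) = 0.5042.
HTMT = 0.2311 / 0.5042 = 0.46.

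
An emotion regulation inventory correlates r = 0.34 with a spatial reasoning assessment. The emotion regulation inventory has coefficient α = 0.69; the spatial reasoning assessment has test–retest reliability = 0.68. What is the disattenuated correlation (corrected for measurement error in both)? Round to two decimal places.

r_true = r_obs / √(r_xx · r_yy) = 0.34 / √(0.69 × 0.68) = 0.34 / √0.4692 = 0.34 / 0.6850 ≈ 0.50.

0.50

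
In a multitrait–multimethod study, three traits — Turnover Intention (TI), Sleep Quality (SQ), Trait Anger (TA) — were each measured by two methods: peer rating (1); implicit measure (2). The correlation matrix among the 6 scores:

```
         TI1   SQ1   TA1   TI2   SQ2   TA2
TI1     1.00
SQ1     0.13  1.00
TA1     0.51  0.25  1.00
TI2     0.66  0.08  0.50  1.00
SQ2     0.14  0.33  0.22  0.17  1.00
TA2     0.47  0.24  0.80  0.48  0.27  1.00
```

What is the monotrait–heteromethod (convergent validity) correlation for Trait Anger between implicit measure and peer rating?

Same trait (TA), different methods: r(TA2, TA1) = 0.80.

0.80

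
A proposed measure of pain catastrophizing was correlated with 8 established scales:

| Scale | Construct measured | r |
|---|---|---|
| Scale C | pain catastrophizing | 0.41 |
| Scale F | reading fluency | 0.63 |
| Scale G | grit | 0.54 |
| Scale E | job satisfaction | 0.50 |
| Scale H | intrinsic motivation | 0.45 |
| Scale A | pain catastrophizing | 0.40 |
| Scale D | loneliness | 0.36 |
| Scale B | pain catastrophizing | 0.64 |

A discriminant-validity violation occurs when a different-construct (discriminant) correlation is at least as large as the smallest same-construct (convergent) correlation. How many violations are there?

4

Convergent (same construct = pain catastrophizing): Scale C, Scale A, Scale B.
Smallest convergent = 0.40. Discriminant values: 0.63, 0.54, 0.50, 0.45, 0.36; count ≥ 0.40 → 4.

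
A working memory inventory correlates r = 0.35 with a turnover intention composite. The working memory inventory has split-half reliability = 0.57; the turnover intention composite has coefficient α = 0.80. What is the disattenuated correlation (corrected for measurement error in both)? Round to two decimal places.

0.52

r_true = r_obs / √(r_xx · r_yy) = 0.35 / √(0.57 × 0.80) = 0.35 / √0.4560 = 0.35 / 0.6753 ≈ 0.52.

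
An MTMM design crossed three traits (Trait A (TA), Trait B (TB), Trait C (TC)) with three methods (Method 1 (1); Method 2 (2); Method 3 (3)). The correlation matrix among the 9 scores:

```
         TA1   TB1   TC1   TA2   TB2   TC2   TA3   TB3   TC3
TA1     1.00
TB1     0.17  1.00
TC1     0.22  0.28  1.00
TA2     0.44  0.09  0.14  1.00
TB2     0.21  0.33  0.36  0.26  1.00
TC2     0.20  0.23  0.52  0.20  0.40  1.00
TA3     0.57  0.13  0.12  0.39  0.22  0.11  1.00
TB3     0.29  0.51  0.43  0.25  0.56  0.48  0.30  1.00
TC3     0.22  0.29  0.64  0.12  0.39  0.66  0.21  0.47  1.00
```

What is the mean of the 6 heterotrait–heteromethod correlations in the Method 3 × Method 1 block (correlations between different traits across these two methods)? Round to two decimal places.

0.25

HTHM values (method 3 × method 1): 0.13, 0.12, 0.29, 0.43, 0.22, 0.29; mean = 1.48/6 = 0.25.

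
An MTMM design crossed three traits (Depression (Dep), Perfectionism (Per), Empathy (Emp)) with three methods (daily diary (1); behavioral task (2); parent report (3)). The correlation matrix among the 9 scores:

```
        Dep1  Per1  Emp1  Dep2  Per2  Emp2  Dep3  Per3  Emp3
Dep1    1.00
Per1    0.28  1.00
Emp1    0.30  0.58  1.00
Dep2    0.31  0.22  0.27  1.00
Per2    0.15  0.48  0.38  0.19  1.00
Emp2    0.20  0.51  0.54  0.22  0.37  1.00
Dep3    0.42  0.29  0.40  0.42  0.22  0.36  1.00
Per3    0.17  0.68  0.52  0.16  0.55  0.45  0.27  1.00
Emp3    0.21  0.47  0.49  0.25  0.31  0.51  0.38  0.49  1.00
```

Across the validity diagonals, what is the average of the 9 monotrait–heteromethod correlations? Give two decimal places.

Convergent values: 0.31, 0.42, 0.42, 0.48, 0.68, 0.55, 0.54, 0.49, 0.51; mean = 4.40/9 = 0.49.

0.49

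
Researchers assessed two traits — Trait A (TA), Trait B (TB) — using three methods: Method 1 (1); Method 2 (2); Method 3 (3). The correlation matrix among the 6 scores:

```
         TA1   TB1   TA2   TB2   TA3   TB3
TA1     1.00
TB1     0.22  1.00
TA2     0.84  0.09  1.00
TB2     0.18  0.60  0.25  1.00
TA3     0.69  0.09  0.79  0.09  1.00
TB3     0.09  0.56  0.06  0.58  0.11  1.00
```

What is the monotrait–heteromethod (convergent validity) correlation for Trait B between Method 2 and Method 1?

Same trait (TB), different methods: r(TB2, TB1) = 0.60.

0.60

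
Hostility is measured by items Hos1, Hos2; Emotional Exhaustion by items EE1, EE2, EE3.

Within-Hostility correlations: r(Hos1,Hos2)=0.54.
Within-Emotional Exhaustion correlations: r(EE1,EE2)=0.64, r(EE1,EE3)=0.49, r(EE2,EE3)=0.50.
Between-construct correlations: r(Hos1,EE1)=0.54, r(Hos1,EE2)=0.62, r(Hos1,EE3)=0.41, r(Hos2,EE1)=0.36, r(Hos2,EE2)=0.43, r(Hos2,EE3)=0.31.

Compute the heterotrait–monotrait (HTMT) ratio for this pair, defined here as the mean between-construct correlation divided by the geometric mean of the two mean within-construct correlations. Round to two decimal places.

0.82

Mean between = 2.67/6 = 0.4450.
Mean within-Hos = 0.54/1 = 0.5400; mean within-EE = 1.63/3 = 0.5433.
Geometric mean = √(0.5400 × 0.5433) = 0.5416.
HTMT = 0.4450 / 0.5416 = 0.82.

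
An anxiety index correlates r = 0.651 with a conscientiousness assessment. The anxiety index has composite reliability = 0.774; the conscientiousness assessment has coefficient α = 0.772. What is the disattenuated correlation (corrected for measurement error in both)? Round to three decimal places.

0.842

r_true = r_obs / √(r_xx · r_yy) = 0.651 / √(0.774 × 0.772) = 0.651 / √0.597528 = 0.651 / 0.7730 ≈ 0.842.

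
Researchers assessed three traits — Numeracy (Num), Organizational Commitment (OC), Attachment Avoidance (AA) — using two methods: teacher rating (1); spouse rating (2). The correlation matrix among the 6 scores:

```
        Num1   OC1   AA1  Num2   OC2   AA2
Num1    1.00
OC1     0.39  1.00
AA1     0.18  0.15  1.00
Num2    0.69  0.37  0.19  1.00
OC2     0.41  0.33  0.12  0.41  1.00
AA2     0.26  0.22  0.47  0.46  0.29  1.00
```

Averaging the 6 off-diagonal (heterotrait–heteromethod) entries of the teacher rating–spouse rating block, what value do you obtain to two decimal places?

0.26

HTHM values (method 1 × method 2): 0.41, 0.26, 0.37, 0.22, 0.19, 0.12; mean = 1.57/6 = 0.26.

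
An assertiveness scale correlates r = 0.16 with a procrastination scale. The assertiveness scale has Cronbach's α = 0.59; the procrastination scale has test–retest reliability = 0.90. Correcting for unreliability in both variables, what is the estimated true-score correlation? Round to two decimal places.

r_true = r_obs / √(r_xx · r_yy) = 0.16 / √(0.59 × 0.90) = 0.16 / √0.5310 = 0.16 / 0.7287 ≈ 0.22.

0.22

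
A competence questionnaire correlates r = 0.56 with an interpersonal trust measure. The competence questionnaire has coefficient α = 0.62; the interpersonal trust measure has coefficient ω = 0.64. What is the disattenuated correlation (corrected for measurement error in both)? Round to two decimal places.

0.89

r_true = r_obs / √(r_xx · r_yy) = 0.56 / √(0.62 × 0.64) = 0.56 / √0.3968 = 0.56 / 0.6299 ≈ 0.89.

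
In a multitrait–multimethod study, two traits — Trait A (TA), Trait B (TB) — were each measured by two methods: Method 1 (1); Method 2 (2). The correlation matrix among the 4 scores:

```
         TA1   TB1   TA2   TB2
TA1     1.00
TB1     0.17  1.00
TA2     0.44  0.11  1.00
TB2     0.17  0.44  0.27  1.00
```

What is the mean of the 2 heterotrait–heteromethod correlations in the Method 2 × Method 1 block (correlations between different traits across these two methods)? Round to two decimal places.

HTHM values (method 2 × method 1): 0.11, 0.17; mean = 0.28/2 = 0.14.

0.14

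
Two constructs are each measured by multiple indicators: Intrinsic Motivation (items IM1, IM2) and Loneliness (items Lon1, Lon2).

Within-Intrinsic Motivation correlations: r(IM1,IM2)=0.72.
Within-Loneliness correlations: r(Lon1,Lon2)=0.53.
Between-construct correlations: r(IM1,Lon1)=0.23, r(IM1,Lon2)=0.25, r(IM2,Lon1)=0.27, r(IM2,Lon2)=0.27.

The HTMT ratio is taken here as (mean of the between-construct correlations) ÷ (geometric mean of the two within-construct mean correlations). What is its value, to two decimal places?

Mean heterotrait r = 1.02/4 = 0.2550.
Mean within-IM = 0.72/1 = 0.7200; mean within-Lon = 0.53/1 = 0.5300.
Geometric mean = √(0.7200 × 0.5300) = 0.6177.
HTMT = 0.2550 / 0.6177 = 0.41.

0.41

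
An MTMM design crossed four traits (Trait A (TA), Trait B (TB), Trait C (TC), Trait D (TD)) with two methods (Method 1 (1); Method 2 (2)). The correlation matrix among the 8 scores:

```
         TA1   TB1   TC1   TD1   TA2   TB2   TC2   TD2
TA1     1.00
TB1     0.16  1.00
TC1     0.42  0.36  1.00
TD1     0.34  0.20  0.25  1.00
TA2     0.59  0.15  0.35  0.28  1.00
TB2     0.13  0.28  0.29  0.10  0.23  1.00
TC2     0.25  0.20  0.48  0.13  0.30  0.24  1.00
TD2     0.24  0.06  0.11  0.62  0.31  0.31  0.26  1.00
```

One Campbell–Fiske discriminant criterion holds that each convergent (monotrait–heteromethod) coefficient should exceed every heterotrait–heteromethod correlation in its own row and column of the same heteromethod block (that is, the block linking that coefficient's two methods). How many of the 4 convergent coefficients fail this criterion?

Checking each validity diagonal entry against its comparison values:
TA (methods 1·2): 0.59 vs {0.13, 0.15, 0.25, 0.35, 0.24, 0.28} → pass.
TB (methods 1·2): 0.28 vs {0.15, 0.13, 0.20, 0.29, 0.06, 0.10} → fail.
TC (methods 1·2): 0.48 vs {0.35, 0.25, 0.29, 0.20, 0.11, 0.13} → pass.
TD (methods 1·2): 0.62 vs {0.28, 0.24, 0.10, 0.06, 0.13, 0.11} → pass.
1 of 4 fail.

1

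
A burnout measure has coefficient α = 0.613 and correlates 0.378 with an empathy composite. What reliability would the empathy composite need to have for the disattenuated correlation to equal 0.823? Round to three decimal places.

0.344

r_true = r_obs / √(r_xx · r_yy) ⇒ 0.823 = 0.378 / √(0.613 · r_yy).
√(0.613 · r_yy) = 0.378 / 0.823 = 0.4593; 0.613 · r_yy = 0.2110; r_yy = 0.2110 / 0.613 ≈ 0.344.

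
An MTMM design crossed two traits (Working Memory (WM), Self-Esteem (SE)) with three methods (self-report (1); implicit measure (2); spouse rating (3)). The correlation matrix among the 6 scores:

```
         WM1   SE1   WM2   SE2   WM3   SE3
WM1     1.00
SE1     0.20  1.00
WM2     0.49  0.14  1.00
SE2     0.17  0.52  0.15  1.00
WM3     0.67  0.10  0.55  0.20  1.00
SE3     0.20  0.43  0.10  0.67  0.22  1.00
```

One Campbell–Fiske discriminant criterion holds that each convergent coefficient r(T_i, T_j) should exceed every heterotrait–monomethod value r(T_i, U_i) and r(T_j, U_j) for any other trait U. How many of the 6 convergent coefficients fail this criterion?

Convergent coefficients and their comparison sets:
WM (methods 1·2): 0.49 vs {0.20, 0.15} → pass.
WM (methods 1·3): 0.67 vs {0.20, 0.22} → pass.
WM (methods 2·3): 0.55 vs {0.15, 0.22} → pass.
SE (methods 1·2): 0.52 vs {0.20, 0.15} → pass.
SE (methods 1·3): 0.43 vs {0.20, 0.22} → pass.
SE (methods 2·3): 0.67 vs {0.15, 0.22} → pass.
0 of 6 fail.

0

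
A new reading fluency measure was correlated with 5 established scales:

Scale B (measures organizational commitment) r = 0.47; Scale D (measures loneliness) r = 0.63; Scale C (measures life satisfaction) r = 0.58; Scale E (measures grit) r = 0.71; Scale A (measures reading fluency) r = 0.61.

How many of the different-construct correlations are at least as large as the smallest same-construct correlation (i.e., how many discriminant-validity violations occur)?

2

Convergent (same construct = reading fluency): Scale A.
Smallest convergent = 0.61. Discriminant values: 0.47, 0.63, 0.58, 0.71; count ≥ 0.61 → 2.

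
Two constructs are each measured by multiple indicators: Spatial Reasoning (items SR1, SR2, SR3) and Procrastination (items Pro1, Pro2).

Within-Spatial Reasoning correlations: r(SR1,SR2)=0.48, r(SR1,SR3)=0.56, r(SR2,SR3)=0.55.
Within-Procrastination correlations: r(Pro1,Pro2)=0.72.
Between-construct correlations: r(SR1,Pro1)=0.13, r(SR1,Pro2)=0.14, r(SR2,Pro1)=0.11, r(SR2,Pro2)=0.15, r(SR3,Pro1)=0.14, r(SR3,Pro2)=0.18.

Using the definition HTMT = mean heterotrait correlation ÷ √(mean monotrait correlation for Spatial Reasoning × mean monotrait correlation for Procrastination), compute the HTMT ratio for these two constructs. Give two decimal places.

Between-construct mean = 0.85/6 = 0.1417.
Mean within-SR = 1.59/3 = 0.5300; mean within-Pro = 0.72/1 = 0.7200.
Geometric mean = √(0.5300 × 0.7200) = 0.6177.
HTMT = 0.1417 / 0.6177 = 0.23.

0.23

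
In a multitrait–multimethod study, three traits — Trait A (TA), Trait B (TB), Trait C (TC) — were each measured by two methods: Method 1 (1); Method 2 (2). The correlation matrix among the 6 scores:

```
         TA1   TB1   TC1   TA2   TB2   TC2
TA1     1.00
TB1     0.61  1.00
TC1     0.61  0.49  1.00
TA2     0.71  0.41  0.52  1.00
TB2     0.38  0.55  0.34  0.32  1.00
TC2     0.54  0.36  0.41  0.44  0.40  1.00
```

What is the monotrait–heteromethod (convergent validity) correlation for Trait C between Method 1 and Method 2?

Same trait (TC), different methods: r(TC1, TC2) = 0.41.

0.41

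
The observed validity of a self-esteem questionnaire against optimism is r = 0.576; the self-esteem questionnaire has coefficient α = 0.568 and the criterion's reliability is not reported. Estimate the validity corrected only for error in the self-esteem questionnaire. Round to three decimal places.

0.764

Single correction: r_c = r_obs / √r_xx = 0.576 / √0.568 = 0.576 / 0.7537 ≈ 0.764.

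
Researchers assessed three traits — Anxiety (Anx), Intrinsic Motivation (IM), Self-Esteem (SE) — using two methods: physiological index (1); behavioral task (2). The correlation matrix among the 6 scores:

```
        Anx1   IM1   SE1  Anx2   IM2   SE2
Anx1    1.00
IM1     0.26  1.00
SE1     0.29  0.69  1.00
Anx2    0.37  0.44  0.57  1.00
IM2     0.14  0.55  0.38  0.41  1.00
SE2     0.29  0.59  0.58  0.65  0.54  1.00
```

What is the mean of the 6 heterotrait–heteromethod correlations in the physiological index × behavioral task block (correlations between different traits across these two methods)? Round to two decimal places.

0.40

HTHM values (method 1 × method 2): 0.14, 0.29, 0.44, 0.59, 0.57, 0.38; mean = 2.41/6 = 0.40.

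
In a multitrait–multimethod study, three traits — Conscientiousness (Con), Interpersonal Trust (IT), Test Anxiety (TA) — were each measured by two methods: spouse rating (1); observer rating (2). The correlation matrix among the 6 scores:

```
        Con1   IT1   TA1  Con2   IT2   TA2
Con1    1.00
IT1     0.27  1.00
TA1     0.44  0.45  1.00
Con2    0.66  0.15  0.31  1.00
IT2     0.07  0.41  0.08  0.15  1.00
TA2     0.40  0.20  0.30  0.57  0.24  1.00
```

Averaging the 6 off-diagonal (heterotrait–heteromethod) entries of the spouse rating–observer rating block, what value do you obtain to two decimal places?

0.20

HTHM values (method 1 × method 2): 0.07, 0.40, 0.15, 0.20, 0.31, 0.08; mean = 1.21/6 = 0.20.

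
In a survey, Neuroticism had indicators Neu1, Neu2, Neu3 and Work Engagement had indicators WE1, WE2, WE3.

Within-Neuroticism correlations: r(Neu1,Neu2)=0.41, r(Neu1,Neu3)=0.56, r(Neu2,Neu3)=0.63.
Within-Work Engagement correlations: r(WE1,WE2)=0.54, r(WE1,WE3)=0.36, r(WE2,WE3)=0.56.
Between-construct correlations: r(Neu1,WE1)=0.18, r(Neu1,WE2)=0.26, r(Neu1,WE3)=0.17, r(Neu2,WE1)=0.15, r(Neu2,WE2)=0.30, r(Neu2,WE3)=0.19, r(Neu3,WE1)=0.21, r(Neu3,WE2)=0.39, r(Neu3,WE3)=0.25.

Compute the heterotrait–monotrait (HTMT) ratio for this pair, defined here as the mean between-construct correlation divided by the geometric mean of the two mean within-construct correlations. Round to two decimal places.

Mean heterotrait r = 2.10/9 = 0.2333.
Mean within-Neu = 1.60/3 = 0.5333; mean within-WE = 1.46/3 = 0.4867.
Geometric mean = √(0.5333 × 0.4867) = 0.5095.
HTMT = 0.2333 / 0.5095 = 0.46.

0.46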